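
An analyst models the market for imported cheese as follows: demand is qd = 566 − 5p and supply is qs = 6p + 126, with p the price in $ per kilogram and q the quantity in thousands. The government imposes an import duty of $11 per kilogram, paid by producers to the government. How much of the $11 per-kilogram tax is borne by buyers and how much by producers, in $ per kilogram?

Before the tax: set 566 − 5p = 6p + 126 → p* = $40, q* = 366.
With the tax collected from producers, supply shifts: qs = 6(p − 11) + 126.
New equilibrium: buyers pay $46, producers receive $35, q = 336. (Wedge: pb − ps = 11.)
Burden on buyers: $6; on producers: $5. (They sum to $11.)
The less price-elastic side of the market bears the larger share of a per-unit tax.

Buyers bear $6 per kilogram; producers bear $5 per kilogram.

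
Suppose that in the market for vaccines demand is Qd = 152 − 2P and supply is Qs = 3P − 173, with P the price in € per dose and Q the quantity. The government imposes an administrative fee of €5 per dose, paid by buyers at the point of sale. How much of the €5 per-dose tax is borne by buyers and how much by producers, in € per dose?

Without the tax, 152 − 2P = 3P − 173 gives 5P = 325, so P* = €65 and Q* = 22.
With the tax collected from buyers, demand (in seller-price terms) shifts: Qd = 152 − 2(P + 5).
Solving gives Q = 16 with buyers paying €68 and producers receiving €63 (the €5 wedge).
Burden on buyers: €3; on producers: €2. (They sum to €5.)
The less price-elastic side of the market bears the larger share of a per-unit tax.

Buyers bear €3 per dose; producers bear €2 per dose.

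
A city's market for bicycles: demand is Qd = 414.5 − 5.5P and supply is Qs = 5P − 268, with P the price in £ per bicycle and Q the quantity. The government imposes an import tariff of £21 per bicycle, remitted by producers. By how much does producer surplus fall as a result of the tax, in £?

Without the tax, 414.5 − 5.5P = 5P − 268 gives 10.5P = 682.5, so P* = £65 and Q* = 57.
With the tax collected from producers, supply shifts: Qs = 5(P − 21) − 268.
New equilibrium: buyers pay £75, producers receive £54, Q = 2. (Wedge: Pb − Ps = 21.)
ΔPS is the trapezoid between Q = 2 and Q = 57 of height £11: ½ · (57 + 2) · 11 = £324.5.

Producer surplus falls by £324.5.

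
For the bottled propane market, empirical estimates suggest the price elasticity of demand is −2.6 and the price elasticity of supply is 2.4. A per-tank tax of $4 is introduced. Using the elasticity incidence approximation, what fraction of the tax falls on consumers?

Incidence ratio: consumers' share ≈ εs / (εs + |εd|) = 2.4 / (2.4 + 2.6) = 0.48.
Supply is the less elastic side, so consumers bear the smaller share.

Consumers' share ≈ 0.48.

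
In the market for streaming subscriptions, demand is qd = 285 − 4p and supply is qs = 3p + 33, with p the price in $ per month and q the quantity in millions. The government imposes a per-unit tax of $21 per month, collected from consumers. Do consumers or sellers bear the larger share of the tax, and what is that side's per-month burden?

Sellers bear the larger share: $12 per month.

Without the tax, 285 − 4p = 3p + 33 gives 7p = 252, so p* = $36 and q* = 141.
With the tax collected from consumers, demand (in seller-price terms) shifts: qd = 285 − 4(p + 21).
Solving gives q = 105 with consumers paying $45 and sellers receiving $24 (the $21 wedge).
Per-month burden: consumers $9, sellers $12.
Sellers take the larger share because supply is less price-elastic here (demand slope 4 vs supply slope 3).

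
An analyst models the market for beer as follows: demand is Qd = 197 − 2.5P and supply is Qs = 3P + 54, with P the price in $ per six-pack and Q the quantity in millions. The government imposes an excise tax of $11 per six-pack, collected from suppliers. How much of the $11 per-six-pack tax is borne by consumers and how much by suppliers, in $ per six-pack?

Consumers bear $6 per six-pack; suppliers bear $5 per six-pack.

Before the tax: set 197 − 2.5P = 3P + 54 → P* = $26, Q* = 132.
With the tax collected from suppliers, supply shifts: Qs = 3(P − 11) + 54.
New equilibrium: consumers pay $32, suppliers receive $21, Q = 117. (Wedge: Pb − Ps = 11.)
Burden on consumers: $6; on suppliers: $5. (They sum to $11.)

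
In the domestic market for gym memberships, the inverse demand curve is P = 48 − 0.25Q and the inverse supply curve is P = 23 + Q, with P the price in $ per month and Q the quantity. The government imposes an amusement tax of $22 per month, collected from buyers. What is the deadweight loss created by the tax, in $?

Deadweight loss = $193.6.

Inverting to Q(P) form: Qd = 192 − 4P; Qs = P − 23.
Before the tax: set 192 − 4P = P − 23 → P* = $43, Q* = 20.
With the tax collected from buyers, demand (in seller-price terms) shifts: Qd = 192 − 4(P + 22).
Solving gives Q = 2.4 with buyers paying $47.4 and sellers receiving $25.4 (the $22 wedge).
Quantity falls by |ΔQ| = |20 − 2.4| = 17.6.
DWL = ½ · t · |ΔQ| = ½ · 22 · 17.6 = $193.6.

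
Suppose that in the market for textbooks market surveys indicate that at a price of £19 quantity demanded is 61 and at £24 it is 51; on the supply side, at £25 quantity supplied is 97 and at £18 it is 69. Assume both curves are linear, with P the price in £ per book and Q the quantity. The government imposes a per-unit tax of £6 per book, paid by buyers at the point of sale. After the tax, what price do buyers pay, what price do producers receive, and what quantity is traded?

Buyers pay £21; producers receive £15; quantity = 57.

Demand slope: (51 − 61)/(24 − 19) = -2, so Qd = 99 − 2P.
Supply slope: (69 − 97)/(18 − 25) = 4, so Qs = 4P − 3.
Before the tax: set 99 − 2P = 4P − 3 → P* = £17, Q* = 65.
With the tax collected from buyers, demand (in seller-price terms) shifts: Qd = 99 − 2(P + 6).
New equilibrium: buyers pay £21, producers receive £15, Q = 57. (Wedge: Pb − Ps = 6.)
The less price-elastic side of the market bears the larger share of a per-unit tax.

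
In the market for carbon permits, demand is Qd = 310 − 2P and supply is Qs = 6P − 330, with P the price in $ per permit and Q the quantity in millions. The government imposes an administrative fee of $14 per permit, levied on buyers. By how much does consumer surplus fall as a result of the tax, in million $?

Consumer surplus falls by $1464.75 million.

Before the tax: set 310 − 2P = 6P − 330 → P* = $80, Q* = 150.
With the tax collected from buyers, demand (in seller-price terms) shifts: Qd = 310 − 2(P + 14).
New equilibrium: buyers pay $90.5, suppliers receive $76.5, Q = 129. (Wedge: Pb − Ps = 14.)
ΔCS is the trapezoid between Q = 129 and Q = 150 of height $10.5: ½ · (150 + 129) · 10.5 = $1464.75.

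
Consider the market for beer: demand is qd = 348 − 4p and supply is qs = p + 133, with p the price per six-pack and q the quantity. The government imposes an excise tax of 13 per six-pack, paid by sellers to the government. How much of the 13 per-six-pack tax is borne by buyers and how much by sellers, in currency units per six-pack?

Without the tax, 348 − 4p = p + 133 gives 5p = 215, so p* = 43 and q* = 176.
With the tax collected from sellers, supply shifts: qs = (p − 13) + 133.
New equilibrium: buyers pay 45.6, sellers receive 32.6, q = 165.6. (Wedge: pb − ps = 13.)
Burden on buyers: 2.6; on sellers: 10.4. (They sum to 13.)

Buyers bear 2.6 per six-pack; sellers bear 10.4 per six-pack.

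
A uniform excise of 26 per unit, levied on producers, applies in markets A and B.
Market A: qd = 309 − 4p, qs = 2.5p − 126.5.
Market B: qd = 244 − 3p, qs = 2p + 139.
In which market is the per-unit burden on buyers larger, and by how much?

Market B, by 0.4.

Market A: pre-tax p* = 67, q* = 41; post-tax q = 1; per-unit burden on buyers = 10.
Market B: pre-tax p* = 21, q* = 181; post-tax q = 149.8; per-unit burden on buyers = 10.4.
Difference: 10 vs 10.4 → market B is larger by 0.4.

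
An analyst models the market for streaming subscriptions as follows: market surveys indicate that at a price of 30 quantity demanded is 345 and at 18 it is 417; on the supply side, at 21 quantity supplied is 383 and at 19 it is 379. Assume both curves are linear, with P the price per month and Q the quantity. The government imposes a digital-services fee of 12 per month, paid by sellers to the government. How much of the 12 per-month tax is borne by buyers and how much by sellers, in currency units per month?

Buyers bear 3 per month; sellers bear 9 per month.

Demand slope: (417 − 345)/(18 − 30) = -6, so Qd = 525 − 6P.
Supply slope: (379 − 383)/(19 − 21) = 2, so Qs = 2P + 341.
Without the tax, 525 − 6P = 2P + 341 gives 8P = 184, so P* = 23 and Q* = 387.
With the tax collected from sellers, supply shifts: Qs = 2(P − 12) + 341.
New equilibrium: buyers pay 26, sellers receive 14, Q = 369. (Wedge: Pb − Ps = 12.)
Burden on buyers: 3; on sellers: 9. (They sum to 12.)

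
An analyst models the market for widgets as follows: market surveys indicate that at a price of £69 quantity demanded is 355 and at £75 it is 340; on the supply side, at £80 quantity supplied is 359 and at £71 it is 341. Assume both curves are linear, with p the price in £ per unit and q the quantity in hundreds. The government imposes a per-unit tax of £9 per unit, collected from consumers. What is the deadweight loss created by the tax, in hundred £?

Deadweight loss = £45 hundred.

Demand slope: (340 − 355)/(75 − 69) = -2.5, so qd = 527.5 − 2.5p.
Supply slope: (341 − 359)/(71 − 80) = 2, so qs = 2p + 199.
Without the tax, 527.5 − 2.5p = 2p + 199 gives 4.5p = 328.5, so p* = £73 and q* = 345.
With the tax collected from consumers, demand (in seller-price terms) shifts: qd = 527.5 − 2.5(p + 9).
Solving gives q = 335 with consumers paying £77 and suppliers receiving £68 (the £9 wedge).
Quantity falls by |ΔQ| = |345 − 335| = 10.
DWL = ½ · t · |ΔQ| = ½ · 9 · 10 = £45.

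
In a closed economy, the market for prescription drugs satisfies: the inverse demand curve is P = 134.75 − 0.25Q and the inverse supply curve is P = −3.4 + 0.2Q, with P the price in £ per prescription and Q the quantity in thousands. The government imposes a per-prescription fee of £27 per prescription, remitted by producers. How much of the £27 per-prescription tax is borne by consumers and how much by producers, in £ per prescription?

Consumers bear £15 per prescription; producers bear £12 per prescription.

Rewrite in direct form: Qd = 539 − 4P and Qs = 5P + 17.
Before the tax: set 539 − 4P = 5P + 17 → P* = £58, Q* = 307.
With the tax collected from producers, supply shifts: Qs = 5(P − 27) + 17.
Solving gives Q = 247 with consumers paying £73 and producers receiving £46 (the £27 wedge).
Burden on consumers: £15; on producers: £12. (They sum to £27.)
The less price-elastic side of the market bears the larger share of a per-unit tax.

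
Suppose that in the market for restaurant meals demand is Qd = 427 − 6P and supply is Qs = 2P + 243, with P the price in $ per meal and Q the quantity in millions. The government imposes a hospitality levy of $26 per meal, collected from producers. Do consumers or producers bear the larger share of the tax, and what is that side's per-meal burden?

Before the tax: set 427 − 6P = 2P + 243 → P* = $23, Q* = 289.
With the tax collected from producers, supply shifts: Qs = 2(P − 26) + 243.
New equilibrium: consumers pay $29.5, producers receive $3.5, Q = 250. (Wedge: Pb − Ps = 26.)
Per-meal burden: consumers $6.5, producers $19.5.
Producers take the larger share because supply is less price-elastic here (demand slope 6 vs supply slope 2).
The less price-elastic side of the market bears the larger share of a per-unit tax.

Producers bear the larger share: $19.5 per meal.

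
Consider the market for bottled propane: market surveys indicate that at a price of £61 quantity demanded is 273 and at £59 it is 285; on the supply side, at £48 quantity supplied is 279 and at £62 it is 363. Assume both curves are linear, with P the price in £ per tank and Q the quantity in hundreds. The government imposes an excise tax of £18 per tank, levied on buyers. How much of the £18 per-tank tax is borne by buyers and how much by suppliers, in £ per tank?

Buyers bear £9 per tank; suppliers bear £9 per tank.

Demand slope: (285 − 273)/(59 − 61) = -6, so Qd = 639 − 6P.
Supply slope: (363 − 279)/(62 − 48) = 6, so Qs = 6P − 9.
Without the tax, 639 − 6P = 6P − 9 gives 12P = 648, so P* = £54 and Q* = 315.
With the tax collected from buyers, demand (in seller-price terms) shifts: Qd = 639 − 6(P + 18).
Solving gives Q = 261 with buyers paying £63 and suppliers receiving £45 (the £18 wedge).
Burden on buyers: £9; on suppliers: £9. (They sum to £18.)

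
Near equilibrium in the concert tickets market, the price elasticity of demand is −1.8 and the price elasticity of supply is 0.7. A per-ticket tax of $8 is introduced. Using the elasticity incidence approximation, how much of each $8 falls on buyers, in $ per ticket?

Incidence ratio: buyers' share ≈ εs / (εs + |εd|) = 0.7 / (0.7 + 1.8) = 0.28.
So buyers bear ≈ 0.28 × $8 = $2.24; producers bear $5.76.

Buyers bear ≈ $2.24 per ticket.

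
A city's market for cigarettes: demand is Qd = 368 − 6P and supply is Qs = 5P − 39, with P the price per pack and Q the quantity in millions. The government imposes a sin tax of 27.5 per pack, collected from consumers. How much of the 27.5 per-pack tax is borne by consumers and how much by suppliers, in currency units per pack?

Before the tax: set 368 − 6P = 5P − 39 → P* = 37, Q* = 146.
With the tax collected from consumers, demand (in seller-price terms) shifts: Qd = 368 − 6(P + 27.5).
New equilibrium: consumers pay 49.5, suppliers receive 22, Q = 71. (Wedge: Pb − Ps = 27.5.)
Burden on consumers: 12.5; on suppliers: 15. (They sum to 27.5.)
The less price-elastic side of the market bears the larger share of a per-unit tax.

Consumers bear 12.5 per pack; suppliers bear 15 per pack.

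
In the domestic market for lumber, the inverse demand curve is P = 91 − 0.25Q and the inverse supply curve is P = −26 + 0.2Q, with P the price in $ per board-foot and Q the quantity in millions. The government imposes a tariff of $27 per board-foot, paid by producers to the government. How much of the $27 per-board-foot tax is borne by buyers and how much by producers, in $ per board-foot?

Buyers bear $15 per board-foot; producers bear $12 per board-foot.

Rewrite in direct form: Qd = 364 − 4P and Qs = 5P + 130.
Without the tax, 364 − 4P = 5P + 130 gives 9P = 234, so P* = $26 and Q* = 260.
With the tax collected from producers, supply shifts: Qs = 5(P − 27) + 130.
Solving gives Q = 200 with buyers paying $41 and producers receiving $14 (the $27 wedge).
Burden on buyers: $15; on producers: $12. (They sum to $27.)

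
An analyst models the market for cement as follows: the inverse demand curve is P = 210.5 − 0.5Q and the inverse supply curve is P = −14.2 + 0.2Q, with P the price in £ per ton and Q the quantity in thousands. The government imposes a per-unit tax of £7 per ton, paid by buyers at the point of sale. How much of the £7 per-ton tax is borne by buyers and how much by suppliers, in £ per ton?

Buyers bear £5 per ton; suppliers bear £2 per ton.

Rewrite in direct form: Qd = 421 − 2P and Qs = 5P + 71.
Before the tax: set 421 − 2P = 5P + 71 → P* = £50, Q* = 321.
With the tax collected from buyers, demand (in seller-price terms) shifts: Qd = 421 − 2(P + 7).
New equilibrium: buyers pay £55, suppliers receive £48, Q = 311. (Wedge: Pb − Ps = 7.)
Burden on buyers: £5; on suppliers: £2. (They sum to £7.)
The less price-elastic side of the market bears the larger share of a per-unit tax.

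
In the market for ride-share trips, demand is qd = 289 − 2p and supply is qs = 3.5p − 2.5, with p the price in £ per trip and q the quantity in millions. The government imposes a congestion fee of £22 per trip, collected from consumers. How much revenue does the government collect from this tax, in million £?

Before the tax: set 289 − 2p = 3.5p − 2.5 → p* = £53, q* = 183.
With the tax collected from consumers, demand (in seller-price terms) shifts: qd = 289 − 2(p + 22).
Solving gives q = 155 with consumers paying £67 and producers receiving £45 (the £22 wedge).
Revenue = t · Q = 22 · 155 = £3410.

Tax revenue = £3410 million.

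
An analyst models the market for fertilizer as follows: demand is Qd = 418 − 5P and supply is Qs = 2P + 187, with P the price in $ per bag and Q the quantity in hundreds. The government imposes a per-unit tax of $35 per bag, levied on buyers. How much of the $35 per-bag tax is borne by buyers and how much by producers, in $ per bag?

Without the tax, 418 − 5P = 2P + 187 gives 7P = 231, so P* = $33 and Q* = 253.
With the tax collected from buyers, demand (in seller-price terms) shifts: Qd = 418 − 5(P + 35).
Solving gives Q = 203 with buyers paying $43 and producers receiving $8 (the $35 wedge).
Burden on buyers: $10; on producers: $25. (They sum to $35.)

Buyers bear $10 per bag; producers bear $25 per bag.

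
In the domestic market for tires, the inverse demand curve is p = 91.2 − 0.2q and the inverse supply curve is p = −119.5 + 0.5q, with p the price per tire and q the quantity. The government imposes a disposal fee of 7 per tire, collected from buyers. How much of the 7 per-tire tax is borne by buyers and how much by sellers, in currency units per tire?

Rewrite in direct form: qd = 456 − 5p and qs = 2p + 239.
Before the tax: set 456 − 5p = 2p + 239 → p* = 31, q* = 301.
With the tax collected from buyers, demand (in seller-price terms) shifts: qd = 456 − 5(p + 7).
Solving gives q = 291 with buyers paying 33 and sellers receiving 26 (the 7 wedge).
Burden on buyers: 2; on sellers: 5. (They sum to 7.)
The less price-elastic side of the market bears the larger share of a per-unit tax.

Buyers bear 2 per tire; sellers bear 5 per tire.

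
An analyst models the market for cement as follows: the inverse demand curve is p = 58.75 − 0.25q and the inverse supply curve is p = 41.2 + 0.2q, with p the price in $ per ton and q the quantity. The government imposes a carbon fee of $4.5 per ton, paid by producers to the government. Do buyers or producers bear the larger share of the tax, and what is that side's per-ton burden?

Buyers bear the larger share: $2.5 per ton.

Rewrite in direct form: qd = 235 − 4p and qs = 5p − 206.
Before the tax: set 235 − 4p = 5p − 206 → p* = $49, q* = 39.
With the tax collected from producers, supply shifts: qs = 5(p − 4.5) − 206.
Solving gives q = 29 with buyers paying $51.5 and producers receiving $47 (the $4.5 wedge).
Per-ton burden: buyers $2.5, producers $2.
Buyers take the larger share because demand is less price-elastic here (demand slope 4 vs supply slope 5).
The less price-elastic side of the market bears the larger share of a per-unit tax.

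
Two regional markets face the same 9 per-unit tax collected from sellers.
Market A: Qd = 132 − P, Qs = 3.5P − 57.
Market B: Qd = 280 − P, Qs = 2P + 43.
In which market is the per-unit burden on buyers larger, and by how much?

Market A: pre-tax P* = 42, Q* = 90; post-tax Q = 83; per-unit burden on buyers = 7.
Market B: pre-tax P* = 79, Q* = 201; post-tax Q = 195; per-unit burden on buyers = 6.
Difference: 7 vs 6 → market A is larger by 1.

Market A, by 1.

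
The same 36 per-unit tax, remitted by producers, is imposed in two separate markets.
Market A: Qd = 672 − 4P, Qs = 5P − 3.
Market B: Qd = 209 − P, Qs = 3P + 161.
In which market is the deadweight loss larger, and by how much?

Market A: pre-tax P* = 75, Q* = 372; post-tax Q = 292; deadweight loss = 1440.
Market B: pre-tax P* = 12, Q* = 197; post-tax Q = 170; deadweight loss = 486.
Difference: 1440 vs 486 → market A is larger by 954.

Market A, by 954.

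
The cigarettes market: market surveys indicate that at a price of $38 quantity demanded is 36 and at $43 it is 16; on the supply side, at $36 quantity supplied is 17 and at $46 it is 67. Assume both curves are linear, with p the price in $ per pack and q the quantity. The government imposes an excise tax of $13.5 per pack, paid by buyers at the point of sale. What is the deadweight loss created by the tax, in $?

Demand slope: (16 − 36)/(43 − 38) = -4, so qd = 188 − 4p.
Supply slope: (67 − 17)/(46 − 36) = 5, so qs = 5p − 163.
Without the tax, 188 − 4p = 5p − 163 gives 9p = 351, so p* = $39 and q* = 32.
With the tax collected from buyers, demand (in seller-price terms) shifts: qd = 188 − 4(p + 13.5).
Solving gives q = 2 with buyers paying $46.5 and producers receiving $33 (the $13.5 wedge).
Quantity falls by |ΔQ| = |32 − 2| = 30.
DWL = ½ · t · |ΔQ| = ½ · 13.5 · 30 = $202.5.

Deadweight loss = $202.5.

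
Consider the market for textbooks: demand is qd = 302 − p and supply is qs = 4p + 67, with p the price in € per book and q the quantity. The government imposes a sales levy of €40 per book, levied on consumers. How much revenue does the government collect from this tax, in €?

Before the tax: set 302 − p = 4p + 67 → p* = €47, q* = 255.
With the tax collected from consumers, demand (in seller-price terms) shifts: qd = 302 − (p + 40).
Solving gives q = 223 with consumers paying €79 and producers receiving €39 (the €40 wedge).
Revenue = t · Q = 40 · 223 = €8920.

Tax revenue = €8920.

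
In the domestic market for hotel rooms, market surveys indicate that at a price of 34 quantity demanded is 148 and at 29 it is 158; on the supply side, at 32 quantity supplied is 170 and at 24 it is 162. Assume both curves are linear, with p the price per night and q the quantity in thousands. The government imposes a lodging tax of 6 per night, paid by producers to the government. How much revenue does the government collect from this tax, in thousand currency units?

Tax revenue = 960 thousand.

Demand slope: (158 − 148)/(29 − 34) = -2, so qd = 216 − 2p.
Supply slope: (162 − 170)/(24 − 32) = 1, so qs = p + 138.
Without the tax, 216 − 2p = p + 138 gives 3p = 78, so p* = 26 and q* = 164.
With the tax collected from producers, supply shifts: qs = (p − 6) + 138.
New equilibrium: buyers pay 28, producers receive 22, q = 160. (Wedge: pb − ps = 6.)
Revenue = t · Q = 6 · 160 = 960.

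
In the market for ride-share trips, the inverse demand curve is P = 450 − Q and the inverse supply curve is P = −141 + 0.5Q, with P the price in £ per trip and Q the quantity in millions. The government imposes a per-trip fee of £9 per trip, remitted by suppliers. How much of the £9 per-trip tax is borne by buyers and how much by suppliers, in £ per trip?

Inverting to Q(P) form: Qd = 450 − P; Qs = 2P + 282.
Without the tax, 450 − P = 2P + 282 gives 3P = 168, so P* = £56 and Q* = 394.
With the tax collected from suppliers, supply shifts: Qs = 2(P − 9) + 282.
Solving gives Q = 388 with buyers paying £62 and suppliers receiving £53 (the £9 wedge).
Burden on buyers: £6; on suppliers: £3. (They sum to £9.)
The less price-elastic side of the market bears the larger share of a per-unit tax.

Buyers bear £6 per trip; suppliers bear £3 per trip.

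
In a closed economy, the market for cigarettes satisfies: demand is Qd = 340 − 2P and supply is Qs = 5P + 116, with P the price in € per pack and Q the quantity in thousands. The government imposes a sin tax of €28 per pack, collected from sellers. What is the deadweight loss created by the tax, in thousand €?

Before the tax: set 340 − 2P = 5P + 116 → P* = €32, Q* = 276.
With the tax collected from sellers, supply shifts: Qs = 5(P − 28) + 116.
New equilibrium: consumers pay €52, sellers receive €24, Q = 236. (Wedge: Pb − Ps = 28.)
Quantity falls by |ΔQ| = |276 − 236| = 40.
DWL = ½ · t · |ΔQ| = ½ · 28 · 40 = €560.

Deadweight loss = €560 thousand.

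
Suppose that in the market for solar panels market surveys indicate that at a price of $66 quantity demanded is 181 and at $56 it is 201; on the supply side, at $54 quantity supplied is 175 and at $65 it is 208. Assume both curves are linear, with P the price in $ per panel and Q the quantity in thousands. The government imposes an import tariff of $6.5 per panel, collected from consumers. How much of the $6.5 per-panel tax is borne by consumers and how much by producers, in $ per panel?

Consumers bear $3.9 per panel; producers bear $2.6 per panel.

Demand slope: (201 − 181)/(56 − 66) = -2, so Qd = 313 − 2P.
Supply slope: (208 − 175)/(65 − 54) = 3, so Qs = 3P + 13.
Without the tax, 313 − 2P = 3P + 13 gives 5P = 300, so P* = $60 and Q* = 193.
With the tax collected from consumers, demand (in seller-price terms) shifts: Qd = 313 − 2(P + 6.5).
Solving gives Q = 185.2 with consumers paying $63.9 and producers receiving $57.4 (the $6.5 wedge).
Burden on consumers: $3.9; on producers: $2.6. (They sum to $6.5.)
The less price-elastic side of the market bears the larger share of a per-unit tax.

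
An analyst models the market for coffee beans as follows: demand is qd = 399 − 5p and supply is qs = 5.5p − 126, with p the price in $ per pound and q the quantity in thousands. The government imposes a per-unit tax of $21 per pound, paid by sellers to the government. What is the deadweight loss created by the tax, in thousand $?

Deadweight loss = $577.5 thousand.

Before the tax: set 399 − 5p = 5.5p − 126 → p* = $50, q* = 149.
With the tax collected from sellers, supply shifts: qs = 5.5(p − 21) − 126.
Solving gives q = 94 with consumers paying $61 and sellers receiving $40 (the $21 wedge).
Quantity falls by |ΔQ| = |149 − 94| = 55.
DWL = ½ · t · |ΔQ| = ½ · 21 · 55 = $577.5.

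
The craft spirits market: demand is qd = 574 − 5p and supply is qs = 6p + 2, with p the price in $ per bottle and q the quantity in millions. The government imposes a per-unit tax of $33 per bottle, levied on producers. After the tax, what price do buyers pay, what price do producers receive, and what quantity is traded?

Before the tax: set 574 − 5p = 6p + 2 → p* = $52, q* = 314.
With the tax collected from producers, supply shifts: qs = 6(p − 33) + 2.
New equilibrium: buyers pay $70, producers receive $37, q = 224. (Wedge: pb − ps = 33.)
The less price-elastic side of the market bears the larger share of a per-unit tax.

Buyers pay $70; producers receive $37; quantity = 224.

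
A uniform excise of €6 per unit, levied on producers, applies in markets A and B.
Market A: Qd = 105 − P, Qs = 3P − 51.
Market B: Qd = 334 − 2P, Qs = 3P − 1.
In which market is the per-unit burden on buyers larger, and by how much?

Market A: pre-tax P* = €39, Q* = 66; post-tax Q = 61.5; per-unit burden on buyers = €4.5.
Market B: pre-tax P* = €67, Q* = 200; post-tax Q = 192.8; per-unit burden on buyers = €3.6.
Difference: €4.5 vs €3.6 → market A is larger by €0.9.

Market A, by €0.9.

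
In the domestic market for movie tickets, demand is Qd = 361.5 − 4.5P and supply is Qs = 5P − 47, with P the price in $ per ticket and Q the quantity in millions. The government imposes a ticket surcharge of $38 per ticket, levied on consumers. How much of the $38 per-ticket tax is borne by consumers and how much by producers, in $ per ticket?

Without the tax, 361.5 − 4.5P = 5P − 47 gives 9.5P = 408.5, so P* = $43 and Q* = 168.
With the tax collected from consumers, demand (in seller-price terms) shifts: Qd = 361.5 − 4.5(P + 38).
Solving gives Q = 78 with consumers paying $63 and producers receiving $25 (the $38 wedge).
Burden on consumers: $20; on producers: $18. (They sum to $38.)
The less price-elastic side of the market bears the larger share of a per-unit tax.

Consumers bear $20 per ticket; producers bear $18 per ticket.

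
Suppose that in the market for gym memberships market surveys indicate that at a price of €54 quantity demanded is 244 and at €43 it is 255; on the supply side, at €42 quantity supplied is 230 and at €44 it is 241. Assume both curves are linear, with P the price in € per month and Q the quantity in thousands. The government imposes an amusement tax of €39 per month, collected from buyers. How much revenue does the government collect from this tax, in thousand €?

Tax revenue = €8541 thousand.

Demand slope: (255 − 244)/(43 − 54) = -1, so Qd = 298 − P.
Supply slope: (241 − 230)/(44 − 42) = 5.5, so Qs = 5.5P − 1.
Without the tax, 298 − P = 5.5P − 1 gives 6.5P = 299, so P* = €46 and Q* = 252.
With the tax collected from buyers, demand (in seller-price terms) shifts: Qd = 298 − (P + 39).
New equilibrium: buyers pay €79, suppliers receive €40, Q = 219. (Wedge: Pb − Ps = 39.)
Revenue = t · Q = 39 · 219 = €8541.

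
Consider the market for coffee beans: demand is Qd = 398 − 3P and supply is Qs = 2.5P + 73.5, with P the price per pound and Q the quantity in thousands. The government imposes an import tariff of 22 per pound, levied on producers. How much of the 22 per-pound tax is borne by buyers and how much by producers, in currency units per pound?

Buyers bear 10 per pound; producers bear 12 per pound.

Before the tax: set 398 − 3P = 2.5P + 73.5 → P* = 59, Q* = 221.
With the tax collected from producers, supply shifts: Qs = 2.5(P − 22) + 73.5.
New equilibrium: buyers pay 69, producers receive 47, Q = 191. (Wedge: Pb − Ps = 22.)
Burden on buyers: 10; on producers: 12. (They sum to 22.)
The less price-elastic side of the market bears the larger share of a per-unit tax.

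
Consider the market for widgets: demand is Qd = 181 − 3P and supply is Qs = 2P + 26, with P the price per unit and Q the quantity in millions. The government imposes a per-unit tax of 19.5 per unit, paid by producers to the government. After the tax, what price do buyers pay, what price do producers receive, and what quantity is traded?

Buyers pay 38.8; producers receive 19.3; quantity = 64.6.

Without the tax, 181 − 3P = 2P + 26 gives 5P = 155, so P* = 31 and Q* = 88.
With the tax collected from producers, supply shifts: Qs = 2(P − 19.5) + 26.
Solving gives Q = 64.6 with buyers paying 38.8 and producers receiving 19.3 (the 19.5 wedge).
The less price-elastic side of the market bears the larger share of a per-unit tax.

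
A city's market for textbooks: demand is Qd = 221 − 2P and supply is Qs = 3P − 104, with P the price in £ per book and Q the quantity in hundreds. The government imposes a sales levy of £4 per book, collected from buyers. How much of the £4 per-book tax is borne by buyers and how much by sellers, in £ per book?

Buyers bear £2.4 per book; sellers bear £1.6 per book.

Before the tax: set 221 − 2P = 3P − 104 → P* = £65, Q* = 91.
With the tax collected from buyers, demand (in seller-price terms) shifts: Qd = 221 − 2(P + 4).
New equilibrium: buyers pay £67.4, sellers receive £63.4, Q = 86.2. (Wedge: Pb − Ps = 4.)
Burden on buyers: £2.4; on sellers: £1.6. (They sum to £4.)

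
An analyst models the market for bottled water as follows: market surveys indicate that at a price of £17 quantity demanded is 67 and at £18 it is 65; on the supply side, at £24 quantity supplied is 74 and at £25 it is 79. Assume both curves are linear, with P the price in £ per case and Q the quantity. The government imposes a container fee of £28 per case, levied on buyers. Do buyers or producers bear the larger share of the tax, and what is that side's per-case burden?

Buyers bear the larger share: £20 per case.

Demand slope: (65 − 67)/(18 − 17) = -2, so Qd = 101 − 2P.
Supply slope: (79 − 74)/(25 − 24) = 5, so Qs = 5P − 46.
Before the tax: set 101 − 2P = 5P − 46 → P* = £21, Q* = 59.
With the tax collected from buyers, demand (in seller-price terms) shifts: Qd = 101 − 2(P + 28).
New equilibrium: buyers pay £41, producers receive £13, Q = 19. (Wedge: Pb − Ps = 28.)
Per-case burden: buyers £20, producers £8.
Buyers take the larger share because demand is less price-elastic here (demand slope 2 vs supply slope 5).
The less price-elastic side of the market bears the larger share of a per-unit tax.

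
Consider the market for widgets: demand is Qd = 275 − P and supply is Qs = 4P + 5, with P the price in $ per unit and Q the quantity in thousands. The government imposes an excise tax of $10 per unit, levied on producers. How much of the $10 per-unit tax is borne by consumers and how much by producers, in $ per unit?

Before the tax: set 275 − P = 4P + 5 → P* = $54, Q* = 221.
With the tax collected from producers, supply shifts: Qs = 4(P − 10) + 5.
Solving gives Q = 213 with consumers paying $62 and producers receiving $52 (the $10 wedge).
Burden on consumers: $8; on producers: $2. (They sum to $10.)
The less price-elastic side of the market bears the larger share of a per-unit tax.

Consumers bear $8 per unit; producers bear $2 per unit.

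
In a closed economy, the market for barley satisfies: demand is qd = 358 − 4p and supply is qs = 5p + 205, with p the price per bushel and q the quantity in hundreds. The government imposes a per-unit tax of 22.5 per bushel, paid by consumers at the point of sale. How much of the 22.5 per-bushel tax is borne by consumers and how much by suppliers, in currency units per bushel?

Consumers bear 12.5 per bushel; suppliers bear 10 per bushel.

Before the tax: set 358 − 4p = 5p + 205 → p* = 17, q* = 290.
With the tax collected from consumers, demand (in seller-price terms) shifts: qd = 358 − 4(p + 22.5).
New equilibrium: consumers pay 29.5, suppliers receive 7, q = 240. (Wedge: pb − ps = 22.5.)
Burden on consumers: 12.5; on suppliers: 10. (They sum to 22.5.)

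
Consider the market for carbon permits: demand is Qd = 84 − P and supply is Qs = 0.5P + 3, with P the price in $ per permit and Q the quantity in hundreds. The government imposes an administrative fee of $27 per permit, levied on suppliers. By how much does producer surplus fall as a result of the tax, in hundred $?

Before the tax: set 84 − P = 0.5P + 3 → P* = $54, Q* = 30.
With the tax collected from suppliers, supply shifts: Qs = 0.5(P − 27) + 3.
New equilibrium: consumers pay $63, suppliers receive $36, Q = 21. (Wedge: Pb − Ps = 27.)
ΔPS is the trapezoid between Q = 21 and Q = 30 of height $18: ½ · (30 + 21) · 18 = $459.

Producer surplus falls by $459 hundred.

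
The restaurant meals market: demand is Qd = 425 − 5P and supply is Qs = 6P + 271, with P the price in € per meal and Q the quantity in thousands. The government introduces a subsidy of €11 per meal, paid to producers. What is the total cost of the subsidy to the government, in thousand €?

Before the subsidy: set 425 − 5P = 6P + 271 → P* = €14, Q* = 355.
With a per-unit subsidy paid to producers, each receives P + 11 per unit sold, so supply becomes Qs = 6(P + 11) + 271.
Solving gives Q = 385 with consumers paying €8 and producers receiving €19 (the €11 wedge).
Outlay = t · Q = 11 · 385 = €4235.

Government outlay = €4235 thousand.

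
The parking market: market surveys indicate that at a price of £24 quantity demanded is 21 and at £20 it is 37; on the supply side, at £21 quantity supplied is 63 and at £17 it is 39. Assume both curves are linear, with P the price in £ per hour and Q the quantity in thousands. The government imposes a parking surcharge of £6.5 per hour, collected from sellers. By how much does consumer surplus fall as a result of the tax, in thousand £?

Consumer surplus falls by £145.08 thousand.

Demand slope: (37 − 21)/(20 − 24) = -4, so Qd = 117 − 4P.
Supply slope: (39 − 63)/(17 − 21) = 6, so Qs = 6P − 63.
Without the tax, 117 − 4P = 6P − 63 gives 10P = 180, so P* = £18 and Q* = 45.
With the tax collected from sellers, supply shifts: Qs = 6(P − 6.5) − 63.
New equilibrium: consumers pay £21.9, sellers receive £15.4, Q = 29.4. (Wedge: Pb − Ps = 6.5.)
ΔCS is the trapezoid between Q = 29.4 and Q = 45 of height £3.9: ½ · (45 + 29.4) · 3.9 = £145.08.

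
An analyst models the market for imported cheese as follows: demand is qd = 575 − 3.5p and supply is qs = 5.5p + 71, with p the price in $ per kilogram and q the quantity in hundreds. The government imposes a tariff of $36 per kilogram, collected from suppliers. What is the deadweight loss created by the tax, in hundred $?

Deadweight loss = $1386 hundred.

Without the tax, 575 − 3.5p = 5.5p + 71 gives 9p = 504, so p* = $56 and q* = 379.
With the tax collected from suppliers, supply shifts: qs = 5.5(p − 36) + 71.
Solving gives q = 302 with consumers paying $78 and suppliers receiving $42 (the $36 wedge).
Quantity falls by |ΔQ| = |379 − 302| = 77.
DWL = ½ · t · |ΔQ| = ½ · 36 · 77 = $1386.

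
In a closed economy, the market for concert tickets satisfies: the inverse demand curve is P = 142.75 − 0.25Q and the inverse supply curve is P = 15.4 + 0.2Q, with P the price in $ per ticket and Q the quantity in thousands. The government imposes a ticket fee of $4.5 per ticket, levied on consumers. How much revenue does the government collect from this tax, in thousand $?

Tax revenue = $1228.5 thousand.

Rewrite in direct form: Qd = 571 − 4P and Qs = 5P − 77.
Before the tax: set 571 − 4P = 5P − 77 → P* = $72, Q* = 283.
With the tax collected from consumers, demand (in seller-price terms) shifts: Qd = 571 − 4(P + 4.5).
Solving gives Q = 273 with consumers paying $74.5 and suppliers receiving $70 (the $4.5 wedge).
Revenue = t · Q = 4.5 · 273 = $1228.5.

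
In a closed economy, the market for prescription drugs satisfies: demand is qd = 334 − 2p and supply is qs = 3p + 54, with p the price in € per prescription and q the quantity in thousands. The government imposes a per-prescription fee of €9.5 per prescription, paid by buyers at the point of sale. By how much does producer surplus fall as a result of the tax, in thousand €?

Producer surplus falls by €821.94 thousand.

Without the tax, 334 − 2p = 3p + 54 gives 5p = 280, so p* = €56 and q* = 222.
With the tax collected from buyers, demand (in seller-price terms) shifts: qd = 334 − 2(p + 9.5).
New equilibrium: buyers pay €61.7, suppliers receive €52.2, q = 210.6. (Wedge: pb − ps = 9.5.)
ΔPS is the trapezoid between Q = 210.6 and Q = 222 of height €3.8: ½ · (222 + 210.6) · 3.8 = €821.94.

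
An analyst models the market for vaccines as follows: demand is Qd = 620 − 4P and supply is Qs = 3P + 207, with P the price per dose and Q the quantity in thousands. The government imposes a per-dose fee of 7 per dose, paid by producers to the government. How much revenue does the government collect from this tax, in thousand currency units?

Without the tax, 620 − 4P = 3P + 207 gives 7P = 413, so P* = 59 and Q* = 384.
With the tax collected from producers, supply shifts: Qs = 3(P − 7) + 207.
New equilibrium: consumers pay 62, producers receive 55, Q = 372. (Wedge: Pb − Ps = 7.)
Revenue = t · Q = 7 · 372 = 2604.

Tax revenue = 2604 thousand.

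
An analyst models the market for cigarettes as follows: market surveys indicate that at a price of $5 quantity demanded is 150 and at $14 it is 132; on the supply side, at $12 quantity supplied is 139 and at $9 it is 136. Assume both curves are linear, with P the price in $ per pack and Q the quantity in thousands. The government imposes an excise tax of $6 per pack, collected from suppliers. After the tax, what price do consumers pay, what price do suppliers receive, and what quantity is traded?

Demand slope: (132 − 150)/(14 − 5) = -2, so Qd = 160 − 2P.
Supply slope: (136 − 139)/(9 − 12) = 1, so Qs = P + 127.
Before the tax: set 160 − 2P = P + 127 → P* = $11, Q* = 138.
With the tax collected from suppliers, supply shifts: Qs = (P − 6) + 127.
Solving gives Q = 134 with consumers paying $13 and suppliers receiving $7 (the $6 wedge).
The less price-elastic side of the market bears the larger share of a per-unit tax.

Consumers pay $13; suppliers receive $7; quantity = 134.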